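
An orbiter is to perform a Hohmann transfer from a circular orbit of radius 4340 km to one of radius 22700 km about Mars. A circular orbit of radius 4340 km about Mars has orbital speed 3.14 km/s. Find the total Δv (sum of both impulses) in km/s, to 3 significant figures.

Δv = 1.52 km/s

From the circular-orbit relation v² = μ/r at r = 4340 km: μ = v²r = (3.14)² × 4340 = 42790.7 km³/s².
Transfer-ellipse semi-major axis a_t = (r₁ + r₂)/2 = (4340 + 22700)/2 = 13520 km.
At r₁ the circular-orbit speed is v₁ = √(μ/r₁) = 3.1400 km/s.
Transfer-orbit speed at r₁ (vis-viva): v_p = √[μ(2/r₁ − 1/a_t)] = 4.0687 km/s.
First burn Δv₁ = |v_p − v₁| = 0.9287 km/s.
Circular speed at r₂: v₂ = √(μ/r₂) = 1.373 km/s.
Transfer-orbit speed at r₂: v_a = √[μ(2/r₂ − 1/a_t)] = 0.7779 km/s.
Second burn Δv₂ = |v₂ − v_a| = 0.5951 km/s.
Δv = Δv₁ + Δv₂ = 0.9287 + 0.5951 = 1.524 km/s.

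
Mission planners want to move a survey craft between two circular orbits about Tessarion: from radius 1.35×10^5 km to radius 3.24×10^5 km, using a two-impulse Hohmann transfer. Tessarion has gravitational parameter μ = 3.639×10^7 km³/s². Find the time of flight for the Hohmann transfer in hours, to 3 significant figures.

t = 15.9 hours

The Hohmann ellipse has a_t = (r₁ + r₂)/2 = 2.295×10^5 km.
Transfer time t = π√(a_t³/μ) = π√((2.295×10^5)³ / 3.639×10^7) = 57260 s.
Converting: 57260 s ÷ 3600 s/hour = 15.9 hours.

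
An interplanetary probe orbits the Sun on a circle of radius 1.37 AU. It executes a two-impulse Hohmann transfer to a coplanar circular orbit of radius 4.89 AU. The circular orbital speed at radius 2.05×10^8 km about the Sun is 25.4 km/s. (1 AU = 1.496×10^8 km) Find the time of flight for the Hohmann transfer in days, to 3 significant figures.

From the circular-orbit relation v² = μ/r at r = 2.05×10^8 km: μ = v²r = (25.4)² × 2.05×10^8 = 1.32258×10^11 km³/s².
In km: r₁ = 1.37 × 1.496×10^8 = 2.04952×10^8 km; r₂ = 4.89 × 1.496×10^8 = 7.31544×10^8 km.
The Hohmann ellipse has a_t = (r₁ + r₂)/2 = 4.68248×10^8 km.
By Kepler's third law the transfer-orbit period is T = 2π√(a_t³/μ), so t = T/2 = 8.753×10^7 s.
Converting: 8.753×10^7 s ÷ 86400 s/day = 1010 days.

t = 1010 days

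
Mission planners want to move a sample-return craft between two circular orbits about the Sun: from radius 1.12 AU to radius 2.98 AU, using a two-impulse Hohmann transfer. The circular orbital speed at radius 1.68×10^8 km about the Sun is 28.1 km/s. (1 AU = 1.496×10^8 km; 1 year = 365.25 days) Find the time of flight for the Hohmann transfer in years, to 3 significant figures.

From the circular-orbit relation v² = μ/r at r = 1.68×10^8 km: μ = v²r = (28.1)² × 1.68×10^8 = 1.32654×10^11 km³/s².
In km: r₁ = 1.12 × 1.496×10^8 = 1.67552×10^8 km; r₂ = 2.98 × 1.496×10^8 = 4.45808×10^8 km.
The Hohmann ellipse has a_t = (r₁ + r₂)/2 = 3.0668×10^8 km.
Transfer time t = π√(a_t³/μ) = π√((3.0668×10^8)³ / 1.32654×10^11) = 4.633×10^7 s.
Converting: 4.633×10^7 s ÷ 3.15576×10^7 s/year (365.25 × 86400) = 1.47 years.

t = 1.47 years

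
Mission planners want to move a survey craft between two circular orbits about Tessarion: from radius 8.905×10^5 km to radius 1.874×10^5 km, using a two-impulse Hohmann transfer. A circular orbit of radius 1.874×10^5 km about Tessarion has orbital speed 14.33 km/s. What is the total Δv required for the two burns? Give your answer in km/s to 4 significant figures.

From the circular-orbit relation v² = μ/r at r = 1.874×10^5 km: μ = v²r = (14.33)² × 1.874×10^5 = 3.84824×10^7 km³/s².
The Hohmann ellipse has a_t = (r₁ + r₂)/2 = 5.3895×10^5 km.
At r₁ the circular-orbit speed is v₁ = √(μ/r₁) = 6.5738 km/s.
On the transfer ellipse at r₁, vis-viva equation gives v_a = √[μ(2/r₁ − 1/a_t)] = 3.8764 km/s.
First burn Δv₁ = |v_a − v₁| = 2.697 km/s.
Circular speed at r₂: v₂ = √(μ/r₂) = 14.33 km/s.
Transfer-orbit speed at r₂: v_p = √[μ(2/r₂ − 1/a_t)] = 18.42 km/s.
Second burn Δv₂ = |v₂ − v_p| = 4.090 km/s.
Total Δv = Δv₁ + Δv₂ = 6.787 km/s.

Δv = 6.787 km/s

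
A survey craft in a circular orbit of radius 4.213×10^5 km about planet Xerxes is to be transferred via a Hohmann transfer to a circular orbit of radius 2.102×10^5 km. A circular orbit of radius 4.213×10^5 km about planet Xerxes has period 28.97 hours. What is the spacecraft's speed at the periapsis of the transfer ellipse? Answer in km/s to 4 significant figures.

From Kepler's third law T² = 4π²r³/μ at r = 4.213×10^5 km, T = 28.97 hours = 28.97 × 3600 s = 1.04292×10^5 s: μ = 4π²r³/T² = 2.71414×10^8 km³/s².
Semi-major axis of the transfer orbit: a_t = (4.213×10^5 + 2.102×10^5)/2 = 3.1575×10^5 km.
At periapsis, r = 2.102×10^5 km.
From the vis-viva equation, v = √[μ(2/r − 1/a_t)] = 41.51 km/s.

v = 41.51 km/s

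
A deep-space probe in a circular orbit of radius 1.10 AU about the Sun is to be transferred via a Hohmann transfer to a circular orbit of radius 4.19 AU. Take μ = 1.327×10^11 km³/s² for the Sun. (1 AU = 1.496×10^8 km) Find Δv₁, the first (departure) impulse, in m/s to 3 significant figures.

In km: r₁ = 1.10 × 1.496×10^8 = 1.6456×10^8 km; r₂ = 4.19 × 1.496×10^8 = 6.26824×10^8 km.
Transfer-ellipse semi-major axis a_t = (r₁ + r₂)/2 = (1.6456×10^8 + 6.26824×10^8)/2 = 3.95692×10^8 km.
Circular speed at r = 1.6456×10^8 km: v_c = √(μ/r) = 28.397 km/s.
Transfer-orbit speed at the same r (vis-viva, a = a_t): v_t = √[μ(2/r − 1/a_t)] = 35.741 km/s.
Δv₁ = |v_t − v_c| = |35.741 − 28.397| = 7.344 km/s.

Δv₁ = 7340 m/s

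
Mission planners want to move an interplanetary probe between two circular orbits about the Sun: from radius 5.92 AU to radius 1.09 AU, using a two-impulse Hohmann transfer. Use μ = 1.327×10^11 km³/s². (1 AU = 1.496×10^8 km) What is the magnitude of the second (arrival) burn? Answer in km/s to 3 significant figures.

In km: r₁ = 5.92 × 1.496×10^8 = 8.85632×10^8 km; r₂ = 1.09 × 1.496×10^8 = 1.63064×10^8 km.
Transfer-ellipse semi-major axis a_t = (r₁ + r₂)/2 = (8.85632×10^8 + 1.63064×10^8)/2 = 5.24348×10^8 km.
Circular speed at r = 1.63064×10^8 km: v_c = √(μ/r) = 28.527 km/s.
Vis-viva on the transfer ellipse at r = 1.63064×10^8 km gives v_t = √[μ(2/r − 1/a_t)] = 37.074 km/s.
Δv₂ = |v_t − v_c| = |37.074 − 28.527| = 8.547 km/s.

Δv₂ = 8.55 km/s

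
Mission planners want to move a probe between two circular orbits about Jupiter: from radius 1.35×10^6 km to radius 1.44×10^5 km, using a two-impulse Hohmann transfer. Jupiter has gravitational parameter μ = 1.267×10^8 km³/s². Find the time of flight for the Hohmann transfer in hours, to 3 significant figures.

t = 50.1 hours

The Hohmann ellipse has a_t = (r₁ + r₂)/2 = 7.470×10^5 km.
Half the transfer-orbit period gives t = π√(a_t³/μ) = 1.802×10^5 s.
Converting: 1.802×10^5 s ÷ 3600 s/hour = 50.1 hours.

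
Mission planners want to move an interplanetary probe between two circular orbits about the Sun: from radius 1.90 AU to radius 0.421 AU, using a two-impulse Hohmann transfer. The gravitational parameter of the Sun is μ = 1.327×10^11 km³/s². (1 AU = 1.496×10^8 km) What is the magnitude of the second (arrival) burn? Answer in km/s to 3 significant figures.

In km: r₁ = 1.90 × 1.496×10^8 = 2.8424×10^8 km; r₂ = 0.421 × 1.496×10^8 = 6.29816×10^7 km.
Transfer-ellipse semi-major axis a_t = (r₁ + r₂)/2 = (2.8424×10^8 + 6.29816×10^7)/2 = 1.736108×10^8 km.
Circular speed at r = 6.29816×10^7 km: v_c = √(μ/r) = 45.90 km/s.
Transfer-orbit speed at the same r (vis-viva, a = a_t): v_t = √[μ(2/r − 1/a_t)] = 58.73 km/s.
Δv₂ = |v_t − v_c| = |58.73 − 45.90| = 12.83 km/s.

Δv₂ = 12.8 km/s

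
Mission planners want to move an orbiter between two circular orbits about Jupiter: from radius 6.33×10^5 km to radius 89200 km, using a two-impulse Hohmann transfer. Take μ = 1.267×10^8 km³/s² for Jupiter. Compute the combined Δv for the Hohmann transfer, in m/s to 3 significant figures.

Δv = 19300 m/s

Semi-major axis of the transfer orbit: a_t = (6.330×10^5 + 89200)/2 = 3.611×10^5 km.
Circular speed at r₁: v₁ = √(μ/r₁) = √(1.267×10^8/6.330×10^5) = 14.148 km/s.
On the transfer ellipse at r₁, vis-viva gives v_a = √[μ(2/r₁ − 1/a_t)] = 7.0316 km/s.
First burn Δv₁ = |v_a − v₁| = 7.116 km/s.
Circular speed at r₂: v₂ = √(μ/r₂) = 37.69 km/s.
Transfer-orbit speed at r₂: v_p = √[μ(2/r₂ − 1/a_t)] = 49.90 km/s.
Second burn Δv₂ = |v₂ − v_p| = 12.21 km/s.
Δv = Δv₁ + Δv₂ = 7.116 + 12.21 = 19.33 km/s.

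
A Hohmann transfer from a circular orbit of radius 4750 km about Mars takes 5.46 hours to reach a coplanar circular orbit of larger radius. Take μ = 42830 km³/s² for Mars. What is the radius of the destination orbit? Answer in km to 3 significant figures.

r₂ = 19000 km

Transfer time t = 5.46 hours = 19656 s, and t = π√(a_t³/μ).
So a_t = (μ t²/π²)^(1/3) = (42830 × (19656)² / π²)^(1/3) = 11880 km.
Since a_t = (r₁ + r₂)/2, r₂ = 2a_t − r₁ = 2×11880 − 4750 = 19010 km.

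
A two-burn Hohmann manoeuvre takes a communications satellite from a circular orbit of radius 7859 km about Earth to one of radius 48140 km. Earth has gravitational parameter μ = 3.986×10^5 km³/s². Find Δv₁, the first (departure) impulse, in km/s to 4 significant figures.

Transfer-ellipse semi-major axis a_t = (r₁ + r₂)/2 = (7859 + 48140)/2 = 27999.5 km.
Circular speed at r = 7859 km: v_c = √(μ/r) = 7.122 km/s.
Vis-viva on the transfer ellipse at r = 7859 km gives v_t = √[μ(2/r − 1/a_t)] = 9.338 km/s.
Δv₁ = |v_t − v_c| = |9.338 − 7.122| = 2.216 km/s.

Δv₁ = 2.216 km/s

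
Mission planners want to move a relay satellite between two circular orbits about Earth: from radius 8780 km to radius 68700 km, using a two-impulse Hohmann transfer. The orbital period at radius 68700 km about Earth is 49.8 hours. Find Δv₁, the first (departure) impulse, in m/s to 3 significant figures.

Δv₁ = 2230 m/s

From Kepler's third law T² = 4π²r³/μ at r = 68700 km, T = 49.8 hours = 49.8 × 3600 s = 1.7928×10^5 s: μ = 4π²r³/T² = 3.98260×10^5 km³/s².
Transfer-ellipse semi-major axis a_t = (r₁ + r₂)/2 = (8780 + 68700)/2 = 38740 km.
Circular speed at r = 8780 km: v_c = √(μ/r) = 6.735 km/s.
Vis-viva on the transfer ellipse at r = 8780 km gives v_t = √[μ(2/r − 1/a_t)] = 8.969 km/s.
Δv₁ = |v_t − v_c| = |8.969 − 6.735| = 2.234 km/s.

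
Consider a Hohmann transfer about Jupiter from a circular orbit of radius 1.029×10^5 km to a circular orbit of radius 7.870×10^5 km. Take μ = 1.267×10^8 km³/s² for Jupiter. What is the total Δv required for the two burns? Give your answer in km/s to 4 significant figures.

Δv = 18.16 km/s

The Hohmann ellipse has a_t = (r₁ + r₂)/2 = 4.4495×10^5 km.
Circular speed at r₁: v₁ = √(μ/r₁) = √(1.267×10^8/1.029×10^5) = 35.090 km/s.
Transfer-orbit speed at r₁ (v² = μ(2/r − 1/a)): v_p = √[μ(2/r₁ − 1/a_t)] = 46.667 km/s.
First burn Δv₁ = |v_p − v₁| = 11.577 km/s.
At r₂, v₂ = √(μ/r₂) = 12.6882 km/s.
Transfer-orbit speed at r₂: v_a = √[μ(2/r₂ − 1/a_t)] = 6.10173 km/s.
Second burn Δv₂ = |v₂ − v_a| = 6.5865 km/s.
Total Δv = Δv₁ + Δv₂ = 18.16 km/s.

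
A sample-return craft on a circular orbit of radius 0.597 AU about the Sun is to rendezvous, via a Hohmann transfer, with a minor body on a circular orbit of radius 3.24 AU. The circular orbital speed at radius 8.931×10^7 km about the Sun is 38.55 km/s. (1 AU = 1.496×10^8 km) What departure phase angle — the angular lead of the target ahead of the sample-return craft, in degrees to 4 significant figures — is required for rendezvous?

From the circular-orbit relation v² = μ/r at r = 8.931×10^7 km: μ = v²r = (38.55)² × 8.931×10^7 = 1.32724×10^11 km³/s².
In km: r₁ = 0.597 × 1.496×10^8 = 8.93112×10^7 km; r₂ = 3.24 × 1.496×10^8 = 4.84704×10^8 km.
The Hohmann ellipse has a_t = (r₁ + r₂)/2 = 2.870076×10^8 km.
The half-period of the transfer ellipse is t = π√(a_t³/μ) = 4.19291×10^7 s.
The target's mean motion on its circular orbit is ω₂ = √(μ/r₂³) = 3.41397×10^-8 rad/s.
Angle swept by the target during transfer: ω₂·t = 1.43145 rad = 82.02°.
Arrival is 180° from departure on the ellipse, so φ = 180° − 82.02° = 97.98°.

φ = 97.98°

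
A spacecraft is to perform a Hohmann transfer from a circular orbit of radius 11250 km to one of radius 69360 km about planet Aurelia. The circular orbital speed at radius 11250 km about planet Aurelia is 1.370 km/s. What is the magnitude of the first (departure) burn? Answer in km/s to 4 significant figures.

Δv₁ = 0.4272 km/s

From the circular-orbit relation v² = μ/r at r = 11250 km: μ = v²r = (1.370)² × 11250 = 21115.1 km³/s².
Semi-major axis of the transfer orbit: a_t = (11250 + 69360)/2 = 40305 km.
Circular speed at r = 11250 km: v_c = √(μ/r) = 1.3700 km/s.
Transfer-orbit speed at the same r (vis-viva, a = a_t): v_t = √[μ(2/r − 1/a_t)] = 1.7972 km/s.
Δv₁ = |v_t − v_c| = |1.7972 − 1.3700| = 0.4272 km/s.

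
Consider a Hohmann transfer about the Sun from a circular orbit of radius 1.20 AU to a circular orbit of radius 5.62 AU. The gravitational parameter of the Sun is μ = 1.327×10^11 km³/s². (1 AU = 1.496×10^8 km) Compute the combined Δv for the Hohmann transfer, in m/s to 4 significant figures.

In km: r₁ = 1.20 × 1.496×10^8 = 1.7952×10^8 km; r₂ = 5.62 × 1.496×10^8 = 8.40752×10^8 km.
Transfer-ellipse semi-major axis a_t = (r₁ + r₂)/2 = (1.7952×10^8 + 8.40752×10^8)/2 = 5.10136×10^8 km.
At r₁ the circular-orbit speed is v₁ = √(μ/r₁) = 27.18811 km/s.
Transfer-orbit speed at r₁ (vis-viva equation): v_p = √[μ(2/r₁ − 1/a_t)] = 34.90358 km/s.
First burn Δv₁ = |v_p − v₁| = 7.715 km/s.
Circular speed at r₂: v₂ = √(μ/r₂) = 12.56324 km/s.
Transfer-orbit speed at r₂: v_a = √[μ(2/r₂ − 1/a_t)] = 7.452722 km/s.
Second burn Δv₂ = |v₂ − v_a| = 5.111 km/s.
Total Δv = Δv₁ + Δv₂ = 12.83 km/s.

Δv = 12830 m/s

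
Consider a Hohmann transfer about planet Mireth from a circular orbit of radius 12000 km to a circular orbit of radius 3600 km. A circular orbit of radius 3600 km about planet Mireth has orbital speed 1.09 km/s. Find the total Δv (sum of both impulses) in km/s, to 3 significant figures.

Δv = 0.453 km/s

From the circular-orbit relation v² = μ/r at r = 3600 km: μ = v²r = (1.09)² × 3600 = 4277.16 km³/s².
Semi-major axis of the transfer orbit: a_t = (12000 + 3600)/2 = 7800 km.
Circular speed at r₁: v₁ = √(μ/r₁) = √(4277.16/12000) = 0.5970 km/s.
On the transfer ellipse at r₁, vis-viva gives v_a = √[μ(2/r₁ − 1/a_t)] = 0.4056 km/s.
First burn Δv₁ = |v_a − v₁| = 0.1914 km/s.
At r₂, v₂ = √(μ/r₂) = 1.090 km/s.
Transfer-orbit speed at r₂: v_p = √[μ(2/r₂ − 1/a_t)] = 1.352 km/s.
Second burn Δv₂ = |v₂ − v_p| = 0.2620 km/s.
Total Δv = Δv₁ + Δv₂ = 0.4534 km/s.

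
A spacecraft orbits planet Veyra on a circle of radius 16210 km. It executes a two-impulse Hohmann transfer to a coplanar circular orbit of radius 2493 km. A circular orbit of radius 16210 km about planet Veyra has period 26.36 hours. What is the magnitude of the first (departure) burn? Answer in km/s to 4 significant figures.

From Kepler's third law T² = 4π²r³/μ at r = 16210 km, T = 26.36 hours = 26.36 × 3600 s = 94896 s: μ = 4π²r³/T² = 18673.0 km³/s².
Transfer-ellipse semi-major axis a_t = (r₁ + r₂)/2 = (16210 + 2493)/2 = 9351.5 km.
Circular speed at r = 16210 km: v_c = √(μ/r) = 1.0733 km/s.
Vis-viva on the transfer ellipse at r = 16210 km gives v_t = √[μ(2/r − 1/a_t)] = 0.55416 km/s.
Δv₁ = |v_t − v_c| = |0.55416 − 1.0733| = 0.5191 km/s.

Δv₁ = 0.5191 km/s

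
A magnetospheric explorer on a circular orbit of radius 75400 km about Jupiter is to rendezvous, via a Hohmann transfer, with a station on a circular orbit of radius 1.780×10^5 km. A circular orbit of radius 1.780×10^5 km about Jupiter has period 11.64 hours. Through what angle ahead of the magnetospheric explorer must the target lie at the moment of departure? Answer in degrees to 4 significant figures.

From Kepler's third law T² = 4π²r³/μ at r = 1.780×10^5 km, T = 11.64 hours = 11.64 × 3600 s = 41904 s: μ = 4π²r³/T² = 1.26797×10^8 km³/s².
Transfer-ellipse semi-major axis a_t = (r₁ + r₂)/2 = (75400 + 1.780×10^5)/2 = 1.267×10^5 km.
The half-period of the transfer ellipse is t = π√(a_t³/μ) = 12582 s.
Target angular speed ω₂ = √(μ/r₂³) = 1.4994×10^-4 rad/s.
Angle swept by the target during transfer: ω₂·t = 1.887 rad = 108.1°.
The magnetospheric explorer traverses 180° on the transfer ellipse, so the target must lead by 180° − 108.1° = 71.90°.

φ = 71.90°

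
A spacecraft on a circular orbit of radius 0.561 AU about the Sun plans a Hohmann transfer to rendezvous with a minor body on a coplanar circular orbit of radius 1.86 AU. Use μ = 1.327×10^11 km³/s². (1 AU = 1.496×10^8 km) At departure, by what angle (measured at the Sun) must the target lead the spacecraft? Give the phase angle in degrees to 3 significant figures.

In km: r₁ = 0.561 × 1.496×10^8 = 8.39256×10^7 km; r₂ = 1.86 × 1.496×10^8 = 2.78256×10^8 km.
Semi-major axis of the transfer orbit: a_t = (8.39256×10^7 + 2.78256×10^8)/2 = 1.810908×10^8 km.
Transfer time t = π√(a_t³/μ) = 2.1016×10^7 s.
Target angular speed ω₂ = √(μ/r₂³) = 7.8482×10^-8 rad/s.
Angle swept by the target during transfer: ω₂·t = 1.6494 rad = 94.50°.
The spacecraft traverses 180° on the transfer ellipse, so the target must lead by 180° − 94.50° = 85.5°.

φ = 85.5°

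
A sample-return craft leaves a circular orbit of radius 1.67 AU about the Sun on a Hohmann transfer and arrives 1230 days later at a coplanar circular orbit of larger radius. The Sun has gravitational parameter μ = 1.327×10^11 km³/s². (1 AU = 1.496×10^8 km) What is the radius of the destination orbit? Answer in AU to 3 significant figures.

r₂ = 5.46 AU

In km: r₁ = 1.67 × 1.496×10^8 = 2.49832×10^8 km.
Transfer time t = 1230 days = 1.06272×10^8 s, and t = π√(a_t³/μ).
So a_t = (μ t²/π²)^(1/3) = (1.327×10^11 × (1.06272×10^8)² / π²)^(1/3) = 5.3350×10^8 km.
Since a_t = (r₁ + r₂)/2, r₂ = 2a_t − r₁ = 2×5.3350×10^8 − 2.49832×10^8 = 8.17168×10^8 km.
In AU: r₂ = 8.17168×10^8 / 1.496×10^8 = 5.46 AU.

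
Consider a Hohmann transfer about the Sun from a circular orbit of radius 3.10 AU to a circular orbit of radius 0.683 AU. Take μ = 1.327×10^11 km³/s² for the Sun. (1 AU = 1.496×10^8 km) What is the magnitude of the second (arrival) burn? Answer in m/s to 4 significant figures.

In km: r₁ = 3.10 × 1.496×10^8 = 4.6376×10^8 km; r₂ = 0.683 × 1.496×10^8 = 1.021768×10^8 km.
The Hohmann ellipse has a_t = (r₁ + r₂)/2 = 2.829684×10^8 km.
On the circular orbit at r = 1.021768×10^8 km, v_c = √(μ/r) = 36.04 km/s.
Vis-viva on the transfer ellipse at r = 1.021768×10^8 km gives v_t = √[μ(2/r − 1/a_t)] = 46.14 km/s.
Δv₂ = |v_t − v_c| = |46.14 − 36.04| = 10.10 km/s.

Δv₂ = 10100 m/s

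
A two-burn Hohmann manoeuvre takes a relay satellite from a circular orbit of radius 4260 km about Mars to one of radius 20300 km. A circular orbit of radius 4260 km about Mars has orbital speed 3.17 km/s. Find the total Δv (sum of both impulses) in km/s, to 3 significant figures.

From the circular-orbit relation v² = μ/r at r = 4260 km: μ = v²r = (3.17)² × 4260 = 42808.3 km³/s².
The Hohmann ellipse has a_t = (r₁ + r₂)/2 = 12280 km.
At r₁ the circular-orbit speed is v₁ = √(μ/r₁) = 3.1700 km/s.
On the transfer ellipse at r₁, v² = μ(2/r − 1/a) gives v_p = √[μ(2/r₁ − 1/a_t)] = 4.0758 km/s.
First burn Δv₁ = |v_p − v₁| = 0.9058 km/s.
Circular speed at r₂: v₂ = √(μ/r₂) = 1.4522 km/s.
Transfer-orbit speed at r₂: v_a = √[μ(2/r₂ − 1/a_t)] = 0.85531 km/s.
Second burn Δv₂ = |v₂ − v_a| = 0.5969 km/s.
Δv = Δv₁ + Δv₂ = 0.9058 + 0.5969 = 1.503 km/s.

Δv = 1.50 km/s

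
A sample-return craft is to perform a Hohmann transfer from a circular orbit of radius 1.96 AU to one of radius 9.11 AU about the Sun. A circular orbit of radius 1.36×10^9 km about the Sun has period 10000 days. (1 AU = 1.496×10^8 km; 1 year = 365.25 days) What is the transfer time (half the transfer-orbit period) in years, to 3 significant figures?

t = 6.50 years

From Kepler's third law T² = 4π²r³/μ at r = 1.36×10^9 km, T = 10000 days = 10000 × 86400 s = 8.640×10^8 s: μ = 4π²r³/T² = 1.33030×10^11 km³/s².
In km: r₁ = 1.96 × 1.496×10^8 = 2.93216×10^8 km; r₂ = 9.11 × 1.496×10^8 = 1.362856×10^9 km.
Semi-major axis of the transfer orbit: a_t = (2.93216×10^8 + 1.362856×10^9)/2 = 8.28036×10^8 km.
By Kepler's third law the transfer-orbit period is T = 2π√(a_t³/μ), so t = T/2 = 2.052×10^8 s.
Converting: 2.052×10^8 s ÷ 3.15576×10^7 s/year (365.25 × 86400) = 6.50 years.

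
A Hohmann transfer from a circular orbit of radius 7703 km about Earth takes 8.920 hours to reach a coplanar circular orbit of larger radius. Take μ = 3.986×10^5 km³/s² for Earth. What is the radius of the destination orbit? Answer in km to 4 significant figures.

Transfer time t = 8.920 hours = 32112 s, and t = π√(a_t³/μ).
So a_t = (μ t²/π²)^(1/3) = (3.986×10^5 × (32112)² / π²)^(1/3) = 34662 km.
Since a_t = (r₁ + r₂)/2, r₂ = 2a_t − r₁ = 2×34662 − 7703 = 61621 km.

r₂ = 61620 km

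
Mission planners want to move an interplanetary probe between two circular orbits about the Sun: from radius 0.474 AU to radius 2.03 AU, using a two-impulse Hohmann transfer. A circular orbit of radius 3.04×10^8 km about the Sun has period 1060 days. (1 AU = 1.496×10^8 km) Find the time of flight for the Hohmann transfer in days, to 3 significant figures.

From Kepler's third law T² = 4π²r³/μ at r = 3.04×10^8 km, T = 1060 days = 1060 × 86400 s = 9.1584×10^7 s: μ = 4π²r³/T² = 1.32233×10^11 km³/s².
In km: r₁ = 0.474 × 1.496×10^8 = 7.09104×10^7 km; r₂ = 2.03 × 1.496×10^8 = 3.03688×10^8 km.
Semi-major axis of the transfer orbit: a_t = (7.09104×10^7 + 3.03688×10^8)/2 = 1.872992×10^8 km.
Transfer time t = π√(a_t³/μ) = π√((1.872992×10^8)³ / 1.32233×10^11) = 2.215×10^7 s.
Converting: 2.215×10^7 s ÷ 86400 s/day = 256 days.

t = 256 days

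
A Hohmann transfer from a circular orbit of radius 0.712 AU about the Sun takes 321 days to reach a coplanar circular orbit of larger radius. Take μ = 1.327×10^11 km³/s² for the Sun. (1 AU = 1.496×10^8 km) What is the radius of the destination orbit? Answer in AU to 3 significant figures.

r₂ = 2.20 AU

In km: r₁ = 0.712 × 1.496×10^8 = 1.065152×10^8 km.
Transfer time t = 321 days = 2.77344×10^7 s, and t = π√(a_t³/μ).
So a_t = (μ t²/π²)^(1/3) = (1.327×10^11 × (2.77344×10^7)² / π²)^(1/3) = 2.1787×10^8 km.
Since a_t = (r₁ + r₂)/2, r₂ = 2a_t − r₁ = 2×2.1787×10^8 − 1.065152×10^8 = 3.292248×10^8 km.
In AU: r₂ = 3.292248×10^8 / 1.496×10^8 = 2.20 AU.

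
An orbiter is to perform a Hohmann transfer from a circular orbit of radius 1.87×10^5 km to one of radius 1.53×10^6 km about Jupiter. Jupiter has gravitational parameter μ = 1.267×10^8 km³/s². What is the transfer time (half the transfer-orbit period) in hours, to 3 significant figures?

Semi-major axis of the transfer orbit: a_t = (1.870×10^5 + 1.530×10^6)/2 = 8.585×10^5 km.
Transfer time t = π√(a_t³/μ) = π√((8.585×10^5)³ / 1.267×10^8) = 2.220×10^5 s.
Converting: 2.220×10^5 s ÷ 3600 s/hour = 61.7 hours.

t = 61.7 hours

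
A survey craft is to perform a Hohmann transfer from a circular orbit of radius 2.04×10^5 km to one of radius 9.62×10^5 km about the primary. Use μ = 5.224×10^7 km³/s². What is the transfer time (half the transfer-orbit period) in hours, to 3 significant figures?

t = 53.7 hours

The Hohmann ellipse has a_t = (r₁ + r₂)/2 = 5.830×10^5 km.
By Kepler's third law the transfer-orbit period is T = 2π√(a_t³/μ), so t = T/2 = 1.9349×10^5 s.
Converting: 1.9349×10^5 s ÷ 3600 s/hour = 53.7 hours.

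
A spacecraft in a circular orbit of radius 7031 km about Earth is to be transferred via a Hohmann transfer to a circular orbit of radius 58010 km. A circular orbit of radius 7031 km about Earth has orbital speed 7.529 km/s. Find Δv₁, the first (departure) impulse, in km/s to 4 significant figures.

From the circular-orbit relation v² = μ/r at r = 7031 km: μ = v²r = (7.529)² × 7031 = 3.98558×10^5 km³/s².
Semi-major axis of the transfer orbit: a_t = (7031 + 58010)/2 = 32520.5 km.
Circular speed at r = 7031 km: v_c = √(μ/r) = 7.5290 km/s.
Vis-viva on the transfer ellipse at r = 7031 km gives v_t = √[μ(2/r − 1/a_t)] = 10.056 km/s.
Δv₁ = |v_t − v_c| = |10.056 − 7.5290| = 2.527 km/s.

Δv₁ = 2.527 km/s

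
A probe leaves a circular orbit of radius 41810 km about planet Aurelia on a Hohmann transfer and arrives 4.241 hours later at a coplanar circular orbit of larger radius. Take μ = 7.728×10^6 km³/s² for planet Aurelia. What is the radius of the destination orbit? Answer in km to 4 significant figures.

r₂ = 71640 km

Transfer time t = 4.241 hours = 15267.6 s, and t = π√(a_t³/μ).
So a_t = (μ t²/π²)^(1/3) = (7.728×10^6 × (15267.6)² / π²)^(1/3) = 56724 km.
Since a_t = (r₁ + r₂)/2, r₂ = 2a_t − r₁ = 2×56724 − 41810 = 71638 km.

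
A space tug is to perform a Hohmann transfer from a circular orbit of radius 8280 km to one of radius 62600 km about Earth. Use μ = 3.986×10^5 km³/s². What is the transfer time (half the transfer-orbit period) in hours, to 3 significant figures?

Transfer-ellipse semi-major axis a_t = (r₁ + r₂)/2 = (8280 + 62600)/2 = 35440 km.
Half the transfer-orbit period gives t = π√(a_t³/μ) = 33200 s.
Converting: 33200 s ÷ 3600 s/hour = 9.22 hours.

t = 9.22 hours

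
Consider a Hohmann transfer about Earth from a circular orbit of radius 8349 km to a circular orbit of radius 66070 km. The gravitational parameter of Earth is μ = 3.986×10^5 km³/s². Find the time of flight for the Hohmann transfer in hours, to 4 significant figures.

Transfer-ellipse semi-major axis a_t = (r₁ + r₂)/2 = (8349 + 66070)/2 = 37209.5 km.
Half the transfer-orbit period gives t = π√(a_t³/μ) = 35716 s.
Converting: 35716 s ÷ 3600 s/hour = 9.921 hours.

t = 9.921 hours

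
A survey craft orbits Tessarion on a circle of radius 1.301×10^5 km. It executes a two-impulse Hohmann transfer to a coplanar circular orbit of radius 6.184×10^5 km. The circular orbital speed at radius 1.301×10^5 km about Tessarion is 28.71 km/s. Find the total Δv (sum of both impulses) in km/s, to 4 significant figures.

From the circular-orbit relation v² = μ/r at r = 1.301×10^5 km: μ = v²r = (28.71)² × 1.301×10^5 = 1.07237×10^8 km³/s².
Semi-major axis of the transfer orbit: a_t = (1.301×10^5 + 6.184×10^5)/2 = 3.7425×10^5 km.
At r₁ the circular-orbit speed is v₁ = √(μ/r₁) = 28.710 km/s.
Transfer-orbit speed at r₁ (vis-viva equation): v_p = √[μ(2/r₁ − 1/a_t)] = 36.905 km/s.
First burn Δv₁ = |v_p − v₁| = 8.195 km/s.
At r₂, v₂ = √(μ/r₂) = 13.1685 km/s.
Transfer-orbit speed at r₂: v_a = √[μ(2/r₂ − 1/a_t)] = 7.76417 km/s.
Second burn Δv₂ = |v₂ − v_a| = 5.404 km/s.
Δv = Δv₁ + Δv₂ = 8.195 + 5.404 = 13.60 km/s.

Δv = 13.60 km/s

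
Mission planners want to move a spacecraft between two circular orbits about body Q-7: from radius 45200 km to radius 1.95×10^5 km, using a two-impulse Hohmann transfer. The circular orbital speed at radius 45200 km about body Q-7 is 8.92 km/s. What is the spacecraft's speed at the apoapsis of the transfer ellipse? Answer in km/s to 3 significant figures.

From the circular-orbit relation v² = μ/r at r = 45200 km: μ = v²r = (8.92)² × 45200 = 3.59640×10^6 km³/s².
Semi-major axis of the transfer orbit: a_t = (45200 + 1.950×10^5)/2 = 1.201×10^5 km.
At apoapsis, r = 1.950×10^5 km.
Applying v² = μ(2/r − 1/a_t): v = 2.635 km/s.

v = 2.63 km/s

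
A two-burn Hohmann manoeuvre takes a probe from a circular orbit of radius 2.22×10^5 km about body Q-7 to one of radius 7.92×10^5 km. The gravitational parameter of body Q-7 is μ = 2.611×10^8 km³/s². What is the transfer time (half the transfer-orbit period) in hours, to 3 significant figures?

Semi-major axis of the transfer orbit: a_t = (2.220×10^5 + 7.920×10^5)/2 = 5.070×10^5 km.
By Kepler's third law the transfer-orbit period is T = 2π√(a_t³/μ), so t = T/2 = 70190 s.
Converting: 70190 s ÷ 3600 s/hour = 19.5 hours.

t = 19.5 hours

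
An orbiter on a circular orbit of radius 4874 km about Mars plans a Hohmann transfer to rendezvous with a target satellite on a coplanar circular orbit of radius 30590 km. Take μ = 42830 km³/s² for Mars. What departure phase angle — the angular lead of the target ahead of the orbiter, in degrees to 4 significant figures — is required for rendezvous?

φ = 100.6°

The Hohmann ellipse has a_t = (r₁ + r₂)/2 = 17732 km.
The half-period of the transfer ellipse is t = π√(a_t³/μ) = 35844 s.
The target's mean motion on its circular orbit is ω₂ = √(μ/r₂³) = 3.8682×10^-5 rad/s.
Angle swept by the target during transfer: ω₂·t = 1.3865 rad = 79.44°.
Arrival is 180° from departure on the ellipse, so φ = 180° − 79.44° = 100.6°.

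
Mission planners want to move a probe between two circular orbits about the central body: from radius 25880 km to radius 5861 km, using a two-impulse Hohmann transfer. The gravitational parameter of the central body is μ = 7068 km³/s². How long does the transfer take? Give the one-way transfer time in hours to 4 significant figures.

t = 20.75 hours

Transfer-ellipse semi-major axis a_t = (r₁ + r₂)/2 = (25880 + 5861)/2 = 15870.5 km.
By Kepler's third law the transfer-orbit period is T = 2π√(a_t³/μ), so t = T/2 = 74710 s.
Converting: 74710 s ÷ 3600 s/hour = 20.75 hours.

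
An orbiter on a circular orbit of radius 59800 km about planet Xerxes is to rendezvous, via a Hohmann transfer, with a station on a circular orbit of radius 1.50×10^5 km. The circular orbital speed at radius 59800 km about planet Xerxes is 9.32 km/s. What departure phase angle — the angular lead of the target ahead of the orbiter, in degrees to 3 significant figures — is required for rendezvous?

φ = 74.7°

From the circular-orbit relation v² = μ/r at r = 59800 km: μ = v²r = (9.32)² × 59800 = 5.19437×10^6 km³/s².
Semi-major axis of the transfer orbit: a_t = (59800 + 1.500×10^5)/2 = 1.049×10^5 km.
The half-period of the transfer ellipse is t = π√(a_t³/μ) = 46830 s.
The target's mean motion on its circular orbit is ω₂ = √(μ/r₂³) = 3.923×10^-5 rad/s.
Angle swept by the target during transfer: ω₂·t = 1.837 rad = 105.3°.
Arrival is 180° from departure on the ellipse, so φ = 180° − 105.3° = 74.7°.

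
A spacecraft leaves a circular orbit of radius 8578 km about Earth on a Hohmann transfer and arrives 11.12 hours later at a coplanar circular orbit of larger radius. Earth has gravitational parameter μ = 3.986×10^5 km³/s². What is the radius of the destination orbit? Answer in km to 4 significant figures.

Transfer time t = 11.12 hours = 40032 s, and t = π√(a_t³/μ).
So a_t = (μ t²/π²)^(1/3) = (3.986×10^5 × (40032)² / π²)^(1/3) = 40150 km.
Since a_t = (r₁ + r₂)/2, r₂ = 2a_t − r₁ = 2×40150 − 8578 = 71722 km.

r₂ = 71720 km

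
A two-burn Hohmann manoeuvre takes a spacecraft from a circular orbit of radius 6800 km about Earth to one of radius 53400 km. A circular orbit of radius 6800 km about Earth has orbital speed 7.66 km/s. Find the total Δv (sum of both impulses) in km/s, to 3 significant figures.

Δv = 3.98 km/s

From the circular-orbit relation v² = μ/r at r = 6800 km: μ = v²r = (7.66)² × 6800 = 3.98994×10^5 km³/s².
The Hohmann ellipse has a_t = (r₁ + r₂)/2 = 30100 km.
Circular speed at r₁: v₁ = √(μ/r₁) = √(3.98994×10^5/6800) = 7.6600 km/s.
On the transfer ellipse at r₁, v² = μ(2/r − 1/a) gives v_p = √[μ(2/r₁ − 1/a_t)] = 10.203 km/s.
First burn Δv₁ = |v_p − v₁| = 2.543 km/s.
Circular speed at r₂: v₂ = √(μ/r₂) = 2.733 km/s.
Transfer-orbit speed at r₂: v_a = √[μ(2/r₂ − 1/a_t)] = 1.299 km/s.
Second burn Δv₂ = |v₂ − v_a| = 1.434 km/s.
Δv = Δv₁ + Δv₂ = 2.543 + 1.434 = 3.977 km/s.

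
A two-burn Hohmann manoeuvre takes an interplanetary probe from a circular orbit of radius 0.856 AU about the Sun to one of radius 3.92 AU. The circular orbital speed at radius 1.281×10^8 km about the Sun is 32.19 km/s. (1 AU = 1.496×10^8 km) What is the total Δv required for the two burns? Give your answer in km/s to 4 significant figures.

Δv = 15.09 km/s

From the circular-orbit relation v² = μ/r at r = 1.281×10^8 km: μ = v²r = (32.19)² × 1.281×10^8 = 1.32737×10^11 km³/s².
In km: r₁ = 0.856 × 1.496×10^8 = 1.280576×10^8 km; r₂ = 3.92 × 1.496×10^8 = 5.86432×10^8 km.
Transfer-ellipse semi-major axis a_t = (r₁ + r₂)/2 = (1.280576×10^8 + 5.86432×10^8)/2 = 3.572448×10^8 km.
Circular speed at r₁: v₁ = √(μ/r₁) = √(1.32737×10^11/1.280576×10^8) = 32.1953 km/s.
On the transfer ellipse at r₁, vis-viva equation gives v_p = √[μ(2/r₁ − 1/a_t)] = 41.2495 km/s.
First burn Δv₁ = |v_p − v₁| = 9.054 km/s.
At r₂, v₂ = √(μ/r₂) = 15.0448 km/s.
Transfer-orbit speed at r₂: v_a = √[μ(2/r₂ − 1/a_t)] = 9.00754 km/s.
Second burn Δv₂ = |v₂ − v_a| = 6.037 km/s.
Total Δv = Δv₁ + Δv₂ = 15.09 km/s.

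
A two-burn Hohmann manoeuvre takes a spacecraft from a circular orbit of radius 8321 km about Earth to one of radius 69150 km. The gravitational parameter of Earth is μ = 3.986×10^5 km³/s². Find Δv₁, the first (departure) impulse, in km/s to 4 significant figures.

Δv₁ = 2.326 km/s

The Hohmann ellipse has a_t = (r₁ + r₂)/2 = 38735.5 km.
On the circular orbit at r = 8321 km, v_c = √(μ/r) = 6.921 km/s.
Vis-viva on the transfer ellipse at r = 8321 km gives v_t = √[μ(2/r − 1/a_t)] = 9.247 km/s.
Δv₁ = |v_t − v_c| = |9.247 − 6.921| = 2.326 km/s.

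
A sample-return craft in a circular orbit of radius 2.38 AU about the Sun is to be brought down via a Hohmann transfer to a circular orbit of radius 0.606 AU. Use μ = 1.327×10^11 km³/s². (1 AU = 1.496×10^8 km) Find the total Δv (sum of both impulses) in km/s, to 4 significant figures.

In km: r₁ = 2.38 × 1.496×10^8 = 3.56048×10^8 km; r₂ = 0.606 × 1.496×10^8 = 9.06576×10^7 km.
Semi-major axis of the transfer orbit: a_t = (3.56048×10^8 + 9.06576×10^7)/2 = 2.233528×10^8 km.
At r₁ the circular-orbit speed is v₁ = √(μ/r₁) = 19.306 km/s.
Transfer-orbit speed at r₁ (vis-viva): v_a = √[μ(2/r₁ − 1/a_t)] = 12.300 km/s.
First burn Δv₁ = |v_a − v₁| = 7.0060 km/s.
At r₂, v₂ = √(μ/r₂) = 38.259 km/s.
Transfer-orbit speed at r₂: v_p = √[μ(2/r₂ − 1/a_t)] = 48.305 km/s.
Second burn Δv₂ = |v₂ − v_p| = 10.046 km/s.
Δv = Δv₁ + Δv₂ = 7.0060 + 10.046 = 17.05 km/s.

Δv = 17.05 km/s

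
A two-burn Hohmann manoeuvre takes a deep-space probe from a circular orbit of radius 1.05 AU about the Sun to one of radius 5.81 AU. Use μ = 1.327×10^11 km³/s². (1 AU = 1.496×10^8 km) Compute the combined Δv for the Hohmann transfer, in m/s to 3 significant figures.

Δv = 14300 m/s

In km: r₁ = 1.05 × 1.496×10^8 = 1.5708×10^8 km; r₂ = 5.81 × 1.496×10^8 = 8.69176×10^8 km.
The Hohmann ellipse has a_t = (r₁ + r₂)/2 = 5.13128×10^8 km.
Circular speed at r₁: v₁ = √(μ/r₁) = √(1.327×10^11/1.5708×10^8) = 29.065 km/s.
Transfer-orbit speed at r₁ (vis-viva equation): v_p = √[μ(2/r₁ − 1/a_t)] = 37.828 km/s.
First burn Δv₁ = |v_p − v₁| = 8.763 km/s.
At r₂, v₂ = √(μ/r₂) = 12.356 km/s.
Transfer-orbit speed at r₂: v_a = √[μ(2/r₂ − 1/a_t)] = 6.8364 km/s.
Second burn Δv₂ = |v₂ − v_a| = 5.520 km/s.
Total Δv = Δv₁ + Δv₂ = 14.28 km/s.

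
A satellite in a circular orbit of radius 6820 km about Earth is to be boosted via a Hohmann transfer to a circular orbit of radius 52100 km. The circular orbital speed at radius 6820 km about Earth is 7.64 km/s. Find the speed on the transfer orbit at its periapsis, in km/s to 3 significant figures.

v = 10.2 km/s

From the circular-orbit relation v² = μ/r at r = 6820 km: μ = v²r = (7.64)² × 6820 = 3.98081×10^5 km³/s².
Semi-major axis of the transfer orbit: a_t = (6820 + 52100)/2 = 29460 km.
The periapsis of the transfer ellipse is at r = 6820 km.
Applying v² = μ(2/r − 1/a_t): v = 10.16 km/s.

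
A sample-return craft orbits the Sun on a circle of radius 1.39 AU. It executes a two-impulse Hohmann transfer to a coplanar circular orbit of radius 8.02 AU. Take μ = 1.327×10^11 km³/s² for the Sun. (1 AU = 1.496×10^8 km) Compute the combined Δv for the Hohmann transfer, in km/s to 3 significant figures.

In km: r₁ = 1.39 × 1.496×10^8 = 2.07944×10^8 km; r₂ = 8.02 × 1.496×10^8 = 1.199792×10^9 km.
The Hohmann ellipse has a_t = (r₁ + r₂)/2 = 7.03868×10^8 km.
At r₁ the circular-orbit speed is v₁ = √(μ/r₁) = 25.26 km/s.
Transfer-orbit speed at r₁ (v² = μ(2/r − 1/a)): v_p = √[μ(2/r₁ − 1/a_t)] = 32.98 km/s.
First burn Δv₁ = |v_p − v₁| = 7.720 km/s.
At r₂, v₂ = √(μ/r₂) = 10.517 km/s.
Transfer-orbit speed at r₂: v_a = √[μ(2/r₂ − 1/a_t)] = 5.7162 km/s.
Second burn Δv₂ = |v₂ − v_a| = 4.801 km/s.
Δv = Δv₁ + Δv₂ = 7.720 + 4.801 = 12.52 km/s.

Δv = 12.5 km/s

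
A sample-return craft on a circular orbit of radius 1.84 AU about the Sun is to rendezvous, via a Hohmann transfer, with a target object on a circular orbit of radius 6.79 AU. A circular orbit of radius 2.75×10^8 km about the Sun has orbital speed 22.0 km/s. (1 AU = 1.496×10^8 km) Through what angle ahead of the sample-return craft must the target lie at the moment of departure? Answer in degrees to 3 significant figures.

φ = 88.8°

From the circular-orbit relation v² = μ/r at r = 2.75×10^8 km: μ = v²r = (22.0)² × 2.75×10^8 = 1.33100×10^11 km³/s².
In km: r₁ = 1.84 × 1.496×10^8 = 2.75264×10^8 km; r₂ = 6.79 × 1.496×10^8 = 1.015784×10^9 km.
The Hohmann ellipse has a_t = (r₁ + r₂)/2 = 6.45524×10^8 km.
Transfer time t = π√(a_t³/μ) = 1.4123×10^8 s.
Target angular speed ω₂ = √(μ/r₂³) = 1.1269×10^-8 rad/s.
Angle swept by the target during transfer: ω₂·t = 1.5915 rad = 91.19°.
The sample-return craft traverses 180° on the transfer ellipse, so the target must lead by 180° − 91.19° = 88.8°.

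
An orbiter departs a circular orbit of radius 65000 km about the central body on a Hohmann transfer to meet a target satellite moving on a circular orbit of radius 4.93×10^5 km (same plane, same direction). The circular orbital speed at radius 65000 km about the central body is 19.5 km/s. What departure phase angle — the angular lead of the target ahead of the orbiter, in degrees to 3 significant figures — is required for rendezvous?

φ = 103°

From the circular-orbit relation v² = μ/r at r = 65000 km: μ = v²r = (19.5)² × 65000 = 2.47162×10^7 km³/s².
Semi-major axis of the transfer orbit: a_t = (65000 + 4.930×10^5)/2 = 2.790×10^5 km.
Transfer time t = π√(a_t³/μ) = 93125 s.
Target angular speed ω₂ = √(μ/r₂³) = 1.4362×10^-5 rad/s.
Angle swept by the target during transfer: ω₂·t = 1.3375 rad = 76.63°.
Arrival is 180° from departure on the ellipse, so φ = 180° − 76.63° = 103°.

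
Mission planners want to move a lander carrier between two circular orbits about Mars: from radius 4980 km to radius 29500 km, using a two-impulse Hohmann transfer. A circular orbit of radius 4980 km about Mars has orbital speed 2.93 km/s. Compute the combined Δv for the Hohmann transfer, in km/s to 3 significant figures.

From the circular-orbit relation v² = μ/r at r = 4980 km: μ = v²r = (2.93)² × 4980 = 42752.8 km³/s².
Transfer-ellipse semi-major axis a_t = (r₁ + r₂)/2 = (4980 + 29500)/2 = 17240 km.
Circular speed at r₁: v₁ = √(μ/r₁) = √(42752.8/4980) = 2.93000 km/s.
Transfer-orbit speed at r₁ (vis-viva equation): v_p = √[μ(2/r₁ − 1/a_t)] = 3.83275 km/s.
First burn Δv₁ = |v_p − v₁| = 0.90275 km/s.
Circular speed at r₂: v₂ = √(μ/r₂) = 1.20385 km/s.
Transfer-orbit speed at r₂: v_a = √[μ(2/r₂ − 1/a_t)] = 0.647019 km/s.
Second burn Δv₂ = |v₂ − v_a| = 0.55683 km/s.
Total Δv = Δv₁ + Δv₂ = 1.460 km/s.

Δv = 1.46 km/s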